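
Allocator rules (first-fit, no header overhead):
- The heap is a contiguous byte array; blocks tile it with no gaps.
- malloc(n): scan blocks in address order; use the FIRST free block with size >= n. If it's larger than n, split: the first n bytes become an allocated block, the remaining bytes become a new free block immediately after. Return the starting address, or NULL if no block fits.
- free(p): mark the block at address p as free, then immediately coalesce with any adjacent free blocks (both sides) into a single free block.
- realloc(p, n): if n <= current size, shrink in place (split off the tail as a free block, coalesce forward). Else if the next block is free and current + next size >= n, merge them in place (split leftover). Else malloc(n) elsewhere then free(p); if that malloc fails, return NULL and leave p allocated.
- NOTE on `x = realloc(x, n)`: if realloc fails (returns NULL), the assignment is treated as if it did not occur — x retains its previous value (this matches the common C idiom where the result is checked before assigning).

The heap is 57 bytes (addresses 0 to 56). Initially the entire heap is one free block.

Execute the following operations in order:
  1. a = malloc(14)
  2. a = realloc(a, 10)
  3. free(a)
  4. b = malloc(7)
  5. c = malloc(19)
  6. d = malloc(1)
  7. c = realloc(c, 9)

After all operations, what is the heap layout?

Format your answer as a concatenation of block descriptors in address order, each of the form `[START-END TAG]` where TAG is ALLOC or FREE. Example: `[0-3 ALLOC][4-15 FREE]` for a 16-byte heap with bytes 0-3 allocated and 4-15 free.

Answer: [0-6 ALLOC][7-15 ALLOC][16-25 FREE][26-26 ALLOC][27-56 FREE]

Derivation:
Op 1: a = malloc(14) -> a = 0; heap: [0-13 ALLOC][14-56 FREE]
Op 2: a = realloc(a, 10) -> a = 0; heap: [0-9 ALLOC][10-56 FREE]
Op 3: free(a) -> (freed a); heap: [0-56 FREE]
Op 4: b = malloc(7) -> b = 0; heap: [0-6 ALLOC][7-56 FREE]
Op 5: c = malloc(19) -> c = 7; heap: [0-6 ALLOC][7-25 ALLOC][26-56 FREE]
Op 6: d = malloc(1) -> d = 26; heap: [0-6 ALLOC][7-25 ALLOC][26-26 ALLOC][27-56 FREE]
Op 7: c = realloc(c, 9) -> c = 7; heap: [0-6 ALLOC][7-15 ALLOC][16-25 FREE][26-26 ALLOC][27-56 FREE]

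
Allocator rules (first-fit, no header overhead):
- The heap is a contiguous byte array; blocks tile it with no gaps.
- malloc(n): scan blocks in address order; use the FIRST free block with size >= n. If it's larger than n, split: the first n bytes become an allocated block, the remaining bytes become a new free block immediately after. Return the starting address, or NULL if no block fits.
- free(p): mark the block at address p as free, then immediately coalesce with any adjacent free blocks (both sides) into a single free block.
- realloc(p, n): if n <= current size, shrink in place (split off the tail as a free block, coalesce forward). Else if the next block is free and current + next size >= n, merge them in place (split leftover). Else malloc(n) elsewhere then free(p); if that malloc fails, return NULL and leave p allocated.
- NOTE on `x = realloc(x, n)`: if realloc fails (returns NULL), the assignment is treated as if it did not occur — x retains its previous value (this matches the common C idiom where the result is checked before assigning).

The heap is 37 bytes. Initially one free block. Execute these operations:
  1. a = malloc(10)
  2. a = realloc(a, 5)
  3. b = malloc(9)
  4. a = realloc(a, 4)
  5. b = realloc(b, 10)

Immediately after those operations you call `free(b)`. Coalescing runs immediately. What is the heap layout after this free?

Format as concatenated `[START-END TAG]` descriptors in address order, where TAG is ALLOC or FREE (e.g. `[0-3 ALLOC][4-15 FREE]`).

Answer: [0-3 ALLOC][4-36 FREE]

Derivation:
Op 1: a = malloc(10) -> a = 0; heap: [0-9 ALLOC][10-36 FREE]
Op 2: a = realloc(a, 5) -> a = 0; heap: [0-4 ALLOC][5-36 FREE]
Op 3: b = malloc(9) -> b = 5; heap: [0-4 ALLOC][5-13 ALLOC][14-36 FREE]
Op 4: a = realloc(a, 4) -> a = 0; heap: [0-3 ALLOC][4-4 FREE][5-13 ALLOC][14-36 FREE]
Op 5: b = realloc(b, 10) -> b = 5; heap: [0-3 ALLOC][4-4 FREE][5-14 ALLOC][15-36 FREE]
free(b): b = 5 -> block [5-14 ALLOC]; mark free, coalesce with adjacent free neighbors -> [0-3 ALLOC][4-36 FREE]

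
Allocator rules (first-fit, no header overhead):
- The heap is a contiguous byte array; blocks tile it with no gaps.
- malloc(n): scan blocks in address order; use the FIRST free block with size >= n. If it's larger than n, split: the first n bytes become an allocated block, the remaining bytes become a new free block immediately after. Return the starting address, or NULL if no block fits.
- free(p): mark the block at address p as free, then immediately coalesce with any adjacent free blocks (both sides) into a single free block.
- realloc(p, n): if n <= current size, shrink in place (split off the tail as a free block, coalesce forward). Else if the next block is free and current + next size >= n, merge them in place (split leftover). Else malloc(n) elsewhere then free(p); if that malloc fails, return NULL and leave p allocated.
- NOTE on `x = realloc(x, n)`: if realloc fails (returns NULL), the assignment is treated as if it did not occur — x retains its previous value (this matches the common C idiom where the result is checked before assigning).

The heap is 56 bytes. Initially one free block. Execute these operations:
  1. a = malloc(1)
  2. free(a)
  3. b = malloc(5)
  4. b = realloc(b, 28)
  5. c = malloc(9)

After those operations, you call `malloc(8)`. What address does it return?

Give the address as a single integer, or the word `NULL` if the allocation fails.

Op 1: a = malloc(1) -> a = 0; heap: [0-0 ALLOC][1-55 FREE]
Op 2: free(a) -> (freed a); heap: [0-55 FREE]
Op 3: b = malloc(5) -> b = 0; heap: [0-4 ALLOC][5-55 FREE]
Op 4: b = realloc(b, 28) -> b = 0; heap: [0-27 ALLOC][28-55 FREE]
Op 5: c = malloc(9) -> c = 28; heap: [0-27 ALLOC][28-36 ALLOC][37-55 FREE]
malloc(8): first-fit scan over [0-27 ALLOC][28-36 ALLOC][37-55 FREE] -> 37

Answer: 37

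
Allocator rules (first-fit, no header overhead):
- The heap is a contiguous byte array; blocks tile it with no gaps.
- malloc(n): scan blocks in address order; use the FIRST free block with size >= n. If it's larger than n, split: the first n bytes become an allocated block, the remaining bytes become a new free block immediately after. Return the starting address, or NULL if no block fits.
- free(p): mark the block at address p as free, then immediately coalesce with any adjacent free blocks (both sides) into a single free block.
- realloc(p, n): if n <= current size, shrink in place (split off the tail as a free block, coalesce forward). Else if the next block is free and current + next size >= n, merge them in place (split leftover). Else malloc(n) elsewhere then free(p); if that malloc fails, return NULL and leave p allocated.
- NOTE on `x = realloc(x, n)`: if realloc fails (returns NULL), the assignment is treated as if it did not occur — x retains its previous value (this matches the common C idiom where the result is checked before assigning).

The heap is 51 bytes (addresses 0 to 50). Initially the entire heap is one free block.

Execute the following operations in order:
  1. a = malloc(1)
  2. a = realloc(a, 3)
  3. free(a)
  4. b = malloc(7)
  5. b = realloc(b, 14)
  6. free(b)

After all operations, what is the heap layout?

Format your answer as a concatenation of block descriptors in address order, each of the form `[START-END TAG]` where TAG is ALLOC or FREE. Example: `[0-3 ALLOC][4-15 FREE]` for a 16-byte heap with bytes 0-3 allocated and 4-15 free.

Answer: [0-50 FREE]

Derivation:
Op 1: a = malloc(1) -> a = 0; heap: [0-0 ALLOC][1-50 FREE]
Op 2: a = realloc(a, 3) -> a = 0; heap: [0-2 ALLOC][3-50 FREE]
Op 3: free(a) -> (freed a); heap: [0-50 FREE]
Op 4: b = malloc(7) -> b = 0; heap: [0-6 ALLOC][7-50 FREE]
Op 5: b = realloc(b, 14) -> b = 0; heap: [0-13 ALLOC][14-50 FREE]
Op 6: free(b) -> (freed b); heap: [0-50 FREE]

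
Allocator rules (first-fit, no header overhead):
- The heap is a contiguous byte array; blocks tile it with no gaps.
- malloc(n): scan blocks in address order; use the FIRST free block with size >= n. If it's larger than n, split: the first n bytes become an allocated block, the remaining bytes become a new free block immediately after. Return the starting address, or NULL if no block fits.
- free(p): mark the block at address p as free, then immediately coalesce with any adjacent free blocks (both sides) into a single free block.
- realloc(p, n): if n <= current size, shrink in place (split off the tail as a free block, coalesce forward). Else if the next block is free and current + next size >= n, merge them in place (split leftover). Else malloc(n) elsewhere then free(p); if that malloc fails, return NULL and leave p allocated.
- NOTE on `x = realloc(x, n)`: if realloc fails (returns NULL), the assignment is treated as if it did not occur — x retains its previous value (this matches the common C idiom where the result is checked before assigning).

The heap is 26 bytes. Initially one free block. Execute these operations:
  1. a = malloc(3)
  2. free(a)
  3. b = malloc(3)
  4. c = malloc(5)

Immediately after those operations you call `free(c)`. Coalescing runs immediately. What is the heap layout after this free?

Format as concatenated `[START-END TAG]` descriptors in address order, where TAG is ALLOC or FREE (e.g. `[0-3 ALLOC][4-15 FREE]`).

Op 1: a = malloc(3) -> a = 0; heap: [0-2 ALLOC][3-25 FREE]
Op 2: free(a) -> (freed a); heap: [0-25 FREE]
Op 3: b = malloc(3) -> b = 0; heap: [0-2 ALLOC][3-25 FREE]
Op 4: c = malloc(5) -> c = 3; heap: [0-2 ALLOC][3-7 ALLOC][8-25 FREE]
free(c): c = 3 -> block [3-7 ALLOC]; mark free, coalesce with adjacent free neighbors -> [0-2 ALLOC][3-25 FREE]

Answer: [0-2 ALLOC][3-25 FREE]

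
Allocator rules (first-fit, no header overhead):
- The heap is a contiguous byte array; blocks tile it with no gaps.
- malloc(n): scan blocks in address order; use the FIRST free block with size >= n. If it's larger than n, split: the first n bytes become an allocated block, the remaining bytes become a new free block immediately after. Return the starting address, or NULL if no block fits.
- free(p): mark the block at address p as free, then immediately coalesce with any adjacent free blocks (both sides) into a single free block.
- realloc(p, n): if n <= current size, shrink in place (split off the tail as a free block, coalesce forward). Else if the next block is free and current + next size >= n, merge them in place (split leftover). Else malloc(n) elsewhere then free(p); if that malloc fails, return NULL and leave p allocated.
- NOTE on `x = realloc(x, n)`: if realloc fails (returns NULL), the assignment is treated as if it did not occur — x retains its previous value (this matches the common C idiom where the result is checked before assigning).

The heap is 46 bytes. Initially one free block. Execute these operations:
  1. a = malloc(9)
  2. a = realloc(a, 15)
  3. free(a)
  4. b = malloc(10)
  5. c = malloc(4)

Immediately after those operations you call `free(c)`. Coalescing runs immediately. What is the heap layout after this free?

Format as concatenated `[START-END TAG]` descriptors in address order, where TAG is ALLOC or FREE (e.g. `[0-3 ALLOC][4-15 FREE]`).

Op 1: a = malloc(9) -> a = 0; heap: [0-8 ALLOC][9-45 FREE]
Op 2: a = realloc(a, 15) -> a = 0; heap: [0-14 ALLOC][15-45 FREE]
Op 3: free(a) -> (freed a); heap: [0-45 FREE]
Op 4: b = malloc(10) -> b = 0; heap: [0-9 ALLOC][10-45 FREE]
Op 5: c = malloc(4) -> c = 10; heap: [0-9 ALLOC][10-13 ALLOC][14-45 FREE]
free(c): c = 10 -> block [10-13 ALLOC]; mark free, coalesce with adjacent free neighbors -> [0-9 ALLOC][10-45 FREE]

Answer: [0-9 ALLOC][10-45 FREE]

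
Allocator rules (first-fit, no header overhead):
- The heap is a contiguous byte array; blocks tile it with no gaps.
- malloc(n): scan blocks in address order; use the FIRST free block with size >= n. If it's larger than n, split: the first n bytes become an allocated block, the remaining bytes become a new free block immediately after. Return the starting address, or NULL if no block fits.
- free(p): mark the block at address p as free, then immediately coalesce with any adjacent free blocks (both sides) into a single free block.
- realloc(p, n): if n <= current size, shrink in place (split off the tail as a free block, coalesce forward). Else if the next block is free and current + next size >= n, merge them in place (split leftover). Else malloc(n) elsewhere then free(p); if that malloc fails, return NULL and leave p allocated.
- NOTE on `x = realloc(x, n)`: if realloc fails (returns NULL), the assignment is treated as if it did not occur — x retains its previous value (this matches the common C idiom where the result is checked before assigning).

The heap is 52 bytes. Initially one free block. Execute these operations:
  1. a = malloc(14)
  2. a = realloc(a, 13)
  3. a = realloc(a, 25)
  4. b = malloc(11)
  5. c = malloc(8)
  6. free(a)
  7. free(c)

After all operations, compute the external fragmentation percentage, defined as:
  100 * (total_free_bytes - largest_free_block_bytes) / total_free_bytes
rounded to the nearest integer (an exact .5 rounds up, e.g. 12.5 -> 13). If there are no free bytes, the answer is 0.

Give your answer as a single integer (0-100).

Answer: 39

Derivation:
Op 1: a = malloc(14) -> a = 0; heap: [0-13 ALLOC][14-51 FREE]
Op 2: a = realloc(a, 13) -> a = 0; heap: [0-12 ALLOC][13-51 FREE]
Op 3: a = realloc(a, 25) -> a = 0; heap: [0-24 ALLOC][25-51 FREE]
Op 4: b = malloc(11) -> b = 25; heap: [0-24 ALLOC][25-35 ALLOC][36-51 FREE]
Op 5: c = malloc(8) -> c = 36; heap: [0-24 ALLOC][25-35 ALLOC][36-43 ALLOC][44-51 FREE]
Op 6: free(a) -> (freed a); heap: [0-24 FREE][25-35 ALLOC][36-43 ALLOC][44-51 FREE]
Op 7: free(c) -> (freed c); heap: [0-24 FREE][25-35 ALLOC][36-51 FREE]
Free blocks: [25 16] total_free=41 largest=25 -> 100*(41-25)/41 = 1600/41 ≈ 39.024 -> rounds to 39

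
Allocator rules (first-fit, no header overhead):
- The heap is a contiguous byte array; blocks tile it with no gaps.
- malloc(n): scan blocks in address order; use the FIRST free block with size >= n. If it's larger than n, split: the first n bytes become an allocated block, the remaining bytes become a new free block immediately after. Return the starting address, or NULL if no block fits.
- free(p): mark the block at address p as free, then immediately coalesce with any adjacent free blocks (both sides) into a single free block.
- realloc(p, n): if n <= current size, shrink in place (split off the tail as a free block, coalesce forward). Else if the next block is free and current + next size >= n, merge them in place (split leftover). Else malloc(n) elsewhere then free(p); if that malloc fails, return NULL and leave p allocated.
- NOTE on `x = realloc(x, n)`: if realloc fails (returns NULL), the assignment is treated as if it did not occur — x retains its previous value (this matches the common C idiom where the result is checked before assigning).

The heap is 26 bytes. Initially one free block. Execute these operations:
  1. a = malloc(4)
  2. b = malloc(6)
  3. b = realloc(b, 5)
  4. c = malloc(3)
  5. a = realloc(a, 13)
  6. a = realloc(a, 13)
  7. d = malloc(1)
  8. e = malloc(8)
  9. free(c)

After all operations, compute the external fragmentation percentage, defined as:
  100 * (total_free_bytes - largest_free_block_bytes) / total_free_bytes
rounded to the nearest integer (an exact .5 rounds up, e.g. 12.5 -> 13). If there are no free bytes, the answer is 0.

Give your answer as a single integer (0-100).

Answer: 57

Derivation:
Op 1: a = malloc(4) -> a = 0; heap: [0-3 ALLOC][4-25 FREE]
Op 2: b = malloc(6) -> b = 4; heap: [0-3 ALLOC][4-9 ALLOC][10-25 FREE]
Op 3: b = realloc(b, 5) -> b = 4; heap: [0-3 ALLOC][4-8 ALLOC][9-25 FREE]
Op 4: c = malloc(3) -> c = 9; heap: [0-3 ALLOC][4-8 ALLOC][9-11 ALLOC][12-25 FREE]
Op 5: a = realloc(a, 13) -> a = 12; heap: [0-3 FREE][4-8 ALLOC][9-11 ALLOC][12-24 ALLOC][25-25 FREE]
Op 6: a = realloc(a, 13) -> a = 12; heap: [0-3 FREE][4-8 ALLOC][9-11 ALLOC][12-24 ALLOC][25-25 FREE]
Op 7: d = malloc(1) -> d = 0; heap: [0-0 ALLOC][1-3 FREE][4-8 ALLOC][9-11 ALLOC][12-24 ALLOC][25-25 FREE]
Op 8: e = malloc(8) -> e = NULL; heap: [0-0 ALLOC][1-3 FREE][4-8 ALLOC][9-11 ALLOC][12-24 ALLOC][25-25 FREE]
Op 9: free(c) -> (freed c); heap: [0-0 ALLOC][1-3 FREE][4-8 ALLOC][9-11 FREE][12-24 ALLOC][25-25 FREE]
Free blocks: [3 3 1] total_free=7 largest=3 -> 100*(7-3)/7 = 400/7 ≈ 57.143 -> rounds to 57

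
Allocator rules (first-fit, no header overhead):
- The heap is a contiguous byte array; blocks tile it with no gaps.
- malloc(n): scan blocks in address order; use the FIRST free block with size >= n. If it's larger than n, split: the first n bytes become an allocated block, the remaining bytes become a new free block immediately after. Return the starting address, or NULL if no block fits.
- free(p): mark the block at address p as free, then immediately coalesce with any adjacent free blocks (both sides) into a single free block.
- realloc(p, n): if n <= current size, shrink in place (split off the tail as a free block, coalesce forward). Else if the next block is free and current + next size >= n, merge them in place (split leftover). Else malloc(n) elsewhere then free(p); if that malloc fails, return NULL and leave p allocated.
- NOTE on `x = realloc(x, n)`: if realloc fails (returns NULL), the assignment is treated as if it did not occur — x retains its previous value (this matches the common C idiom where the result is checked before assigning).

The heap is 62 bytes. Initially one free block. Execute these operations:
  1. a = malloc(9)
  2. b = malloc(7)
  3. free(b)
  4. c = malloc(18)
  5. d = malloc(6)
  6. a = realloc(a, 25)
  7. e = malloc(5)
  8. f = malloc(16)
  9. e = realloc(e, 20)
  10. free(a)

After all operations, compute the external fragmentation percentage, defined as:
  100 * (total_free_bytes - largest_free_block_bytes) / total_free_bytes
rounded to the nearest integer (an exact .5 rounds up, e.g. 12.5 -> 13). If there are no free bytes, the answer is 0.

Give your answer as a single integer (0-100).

Op 1: a = malloc(9) -> a = 0; heap: [0-8 ALLOC][9-61 FREE]
Op 2: b = malloc(7) -> b = 9; heap: [0-8 ALLOC][9-15 ALLOC][16-61 FREE]
Op 3: free(b) -> (freed b); heap: [0-8 ALLOC][9-61 FREE]
Op 4: c = malloc(18) -> c = 9; heap: [0-8 ALLOC][9-26 ALLOC][27-61 FREE]
Op 5: d = malloc(6) -> d = 27; heap: [0-8 ALLOC][9-26 ALLOC][27-32 ALLOC][33-61 FREE]
Op 6: a = realloc(a, 25) -> a = 33; heap: [0-8 FREE][9-26 ALLOC][27-32 ALLOC][33-57 ALLOC][58-61 FREE]
Op 7: e = malloc(5) -> e = 0; heap: [0-4 ALLOC][5-8 FREE][9-26 ALLOC][27-32 ALLOC][33-57 ALLOC][58-61 FREE]
Op 8: f = malloc(16) -> f = NULL; heap: [0-4 ALLOC][5-8 FREE][9-26 ALLOC][27-32 ALLOC][33-57 ALLOC][58-61 FREE]
Op 9: e = realloc(e, 20) -> NULL (e unchanged); heap: [0-4 ALLOC][5-8 FREE][9-26 ALLOC][27-32 ALLOC][33-57 ALLOC][58-61 FREE]
Op 10: free(a) -> (freed a); heap: [0-4 ALLOC][5-8 FREE][9-26 ALLOC][27-32 ALLOC][33-61 FREE]
Free blocks: [4 29] total_free=33 largest=29 -> 100*(33-29)/33 = 400/33 ≈ 12.121 -> rounds to 12

Answer: 12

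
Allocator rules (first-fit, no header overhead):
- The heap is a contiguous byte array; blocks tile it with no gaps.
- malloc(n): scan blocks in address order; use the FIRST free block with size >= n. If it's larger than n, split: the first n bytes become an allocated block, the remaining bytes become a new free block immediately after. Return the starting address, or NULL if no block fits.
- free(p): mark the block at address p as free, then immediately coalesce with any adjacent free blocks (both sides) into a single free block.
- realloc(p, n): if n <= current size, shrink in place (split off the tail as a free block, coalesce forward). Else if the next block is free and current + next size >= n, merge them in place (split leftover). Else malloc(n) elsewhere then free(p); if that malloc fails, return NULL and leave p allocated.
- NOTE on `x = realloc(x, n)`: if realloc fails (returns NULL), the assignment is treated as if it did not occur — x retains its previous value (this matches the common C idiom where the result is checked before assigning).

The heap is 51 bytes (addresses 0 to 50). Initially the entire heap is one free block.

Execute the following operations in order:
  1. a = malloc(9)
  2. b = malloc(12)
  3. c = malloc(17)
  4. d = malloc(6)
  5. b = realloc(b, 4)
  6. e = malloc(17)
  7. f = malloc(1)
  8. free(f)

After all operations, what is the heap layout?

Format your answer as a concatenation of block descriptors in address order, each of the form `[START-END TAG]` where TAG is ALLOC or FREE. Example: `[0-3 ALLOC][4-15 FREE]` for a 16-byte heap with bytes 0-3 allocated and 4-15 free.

Answer: [0-8 ALLOC][9-12 ALLOC][13-20 FREE][21-37 ALLOC][38-43 ALLOC][44-50 FREE]

Derivation:
Op 1: a = malloc(9) -> a = 0; heap: [0-8 ALLOC][9-50 FREE]
Op 2: b = malloc(12) -> b = 9; heap: [0-8 ALLOC][9-20 ALLOC][21-50 FREE]
Op 3: c = malloc(17) -> c = 21; heap: [0-8 ALLOC][9-20 ALLOC][21-37 ALLOC][38-50 FREE]
Op 4: d = malloc(6) -> d = 38; heap: [0-8 ALLOC][9-20 ALLOC][21-37 ALLOC][38-43 ALLOC][44-50 FREE]
Op 5: b = realloc(b, 4) -> b = 9; heap: [0-8 ALLOC][9-12 ALLOC][13-20 FREE][21-37 ALLOC][38-43 ALLOC][44-50 FREE]
Op 6: e = malloc(17) -> e = NULL; heap: [0-8 ALLOC][9-12 ALLOC][13-20 FREE][21-37 ALLOC][38-43 ALLOC][44-50 FREE]
Op 7: f = malloc(1) -> f = 13; heap: [0-8 ALLOC][9-12 ALLOC][13-13 ALLOC][14-20 FREE][21-37 ALLOC][38-43 ALLOC][44-50 FREE]
Op 8: free(f) -> (freed f); heap: [0-8 ALLOC][9-12 ALLOC][13-20 FREE][21-37 ALLOC][38-43 ALLOC][44-50 FREE]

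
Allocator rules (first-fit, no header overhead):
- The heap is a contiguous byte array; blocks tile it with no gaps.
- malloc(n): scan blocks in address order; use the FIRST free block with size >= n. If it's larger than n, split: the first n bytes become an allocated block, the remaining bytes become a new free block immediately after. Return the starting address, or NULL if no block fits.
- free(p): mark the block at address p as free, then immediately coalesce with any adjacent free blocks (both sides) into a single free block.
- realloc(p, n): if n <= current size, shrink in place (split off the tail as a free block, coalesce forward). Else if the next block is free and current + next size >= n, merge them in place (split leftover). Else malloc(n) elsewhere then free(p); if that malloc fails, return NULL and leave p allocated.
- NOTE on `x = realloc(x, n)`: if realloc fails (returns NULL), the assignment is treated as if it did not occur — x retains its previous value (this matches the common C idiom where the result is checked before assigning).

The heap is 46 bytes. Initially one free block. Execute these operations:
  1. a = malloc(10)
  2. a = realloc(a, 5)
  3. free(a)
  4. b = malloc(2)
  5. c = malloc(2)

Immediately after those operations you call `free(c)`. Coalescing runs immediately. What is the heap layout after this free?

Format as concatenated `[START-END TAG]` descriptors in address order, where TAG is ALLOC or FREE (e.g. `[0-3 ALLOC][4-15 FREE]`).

Op 1: a = malloc(10) -> a = 0; heap: [0-9 ALLOC][10-45 FREE]
Op 2: a = realloc(a, 5) -> a = 0; heap: [0-4 ALLOC][5-45 FREE]
Op 3: free(a) -> (freed a); heap: [0-45 FREE]
Op 4: b = malloc(2) -> b = 0; heap: [0-1 ALLOC][2-45 FREE]
Op 5: c = malloc(2) -> c = 2; heap: [0-1 ALLOC][2-3 ALLOC][4-45 FREE]
free(c): c = 2 -> block [2-3 ALLOC]; mark free, coalesce with adjacent free neighbors -> [0-1 ALLOC][2-45 FREE]

Answer: [0-1 ALLOC][2-45 FREE]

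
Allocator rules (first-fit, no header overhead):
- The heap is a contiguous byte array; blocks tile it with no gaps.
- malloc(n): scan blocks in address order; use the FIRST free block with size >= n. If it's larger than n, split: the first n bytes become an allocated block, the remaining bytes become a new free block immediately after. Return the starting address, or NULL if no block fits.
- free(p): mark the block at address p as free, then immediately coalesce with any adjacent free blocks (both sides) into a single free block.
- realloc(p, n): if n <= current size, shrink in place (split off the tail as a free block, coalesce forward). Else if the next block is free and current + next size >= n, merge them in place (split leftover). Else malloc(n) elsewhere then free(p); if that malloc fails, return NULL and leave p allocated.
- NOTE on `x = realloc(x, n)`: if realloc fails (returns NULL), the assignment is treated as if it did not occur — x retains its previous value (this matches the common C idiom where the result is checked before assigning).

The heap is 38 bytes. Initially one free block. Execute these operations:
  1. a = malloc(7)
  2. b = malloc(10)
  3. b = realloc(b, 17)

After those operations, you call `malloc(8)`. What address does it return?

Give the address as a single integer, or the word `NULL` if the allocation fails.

Answer: 24

Derivation:
Op 1: a = malloc(7) -> a = 0; heap: [0-6 ALLOC][7-37 FREE]
Op 2: b = malloc(10) -> b = 7; heap: [0-6 ALLOC][7-16 ALLOC][17-37 FREE]
Op 3: b = realloc(b, 17) -> b = 7; heap: [0-6 ALLOC][7-23 ALLOC][24-37 FREE]
malloc(8): first-fit scan over [0-6 ALLOC][7-23 ALLOC][24-37 FREE] -> 24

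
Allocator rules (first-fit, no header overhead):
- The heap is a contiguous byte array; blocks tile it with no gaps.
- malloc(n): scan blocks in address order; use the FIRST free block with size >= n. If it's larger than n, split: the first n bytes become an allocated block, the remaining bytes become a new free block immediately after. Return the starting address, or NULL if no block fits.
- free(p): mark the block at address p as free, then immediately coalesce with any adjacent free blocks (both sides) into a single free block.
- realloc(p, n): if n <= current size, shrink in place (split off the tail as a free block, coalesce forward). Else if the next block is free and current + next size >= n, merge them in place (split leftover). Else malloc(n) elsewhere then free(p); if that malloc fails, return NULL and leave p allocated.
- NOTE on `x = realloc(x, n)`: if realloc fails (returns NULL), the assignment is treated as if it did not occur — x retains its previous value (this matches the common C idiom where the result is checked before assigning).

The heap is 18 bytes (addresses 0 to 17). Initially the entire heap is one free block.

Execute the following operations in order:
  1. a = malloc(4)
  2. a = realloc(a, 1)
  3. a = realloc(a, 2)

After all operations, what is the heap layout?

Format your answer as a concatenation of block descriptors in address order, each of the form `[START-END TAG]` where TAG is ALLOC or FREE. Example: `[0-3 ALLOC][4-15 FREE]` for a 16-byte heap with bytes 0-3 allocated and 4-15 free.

Answer: [0-1 ALLOC][2-17 FREE]

Derivation:
Op 1: a = malloc(4) -> a = 0; heap: [0-3 ALLOC][4-17 FREE]
Op 2: a = realloc(a, 1) -> a = 0; heap: [0-0 ALLOC][1-17 FREE]
Op 3: a = realloc(a, 2) -> a = 0; heap: [0-1 ALLOC][2-17 FREE]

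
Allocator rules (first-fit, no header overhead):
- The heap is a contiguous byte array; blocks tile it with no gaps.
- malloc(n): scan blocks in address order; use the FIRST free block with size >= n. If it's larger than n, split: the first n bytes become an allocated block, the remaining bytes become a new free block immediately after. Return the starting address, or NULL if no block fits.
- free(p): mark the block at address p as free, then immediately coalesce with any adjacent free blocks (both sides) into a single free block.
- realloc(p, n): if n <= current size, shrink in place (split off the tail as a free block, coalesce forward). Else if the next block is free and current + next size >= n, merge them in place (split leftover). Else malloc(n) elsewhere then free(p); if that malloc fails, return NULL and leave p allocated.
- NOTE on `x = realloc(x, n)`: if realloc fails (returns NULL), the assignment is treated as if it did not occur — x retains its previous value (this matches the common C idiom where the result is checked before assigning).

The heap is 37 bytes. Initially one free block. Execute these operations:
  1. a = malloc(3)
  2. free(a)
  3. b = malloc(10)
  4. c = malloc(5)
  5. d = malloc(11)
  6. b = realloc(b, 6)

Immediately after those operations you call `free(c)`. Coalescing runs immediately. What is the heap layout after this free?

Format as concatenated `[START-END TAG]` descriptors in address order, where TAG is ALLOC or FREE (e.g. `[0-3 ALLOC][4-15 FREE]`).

Answer: [0-5 ALLOC][6-14 FREE][15-25 ALLOC][26-36 FREE]

Derivation:
Op 1: a = malloc(3) -> a = 0; heap: [0-2 ALLOC][3-36 FREE]
Op 2: free(a) -> (freed a); heap: [0-36 FREE]
Op 3: b = malloc(10) -> b = 0; heap: [0-9 ALLOC][10-36 FREE]
Op 4: c = malloc(5) -> c = 10; heap: [0-9 ALLOC][10-14 ALLOC][15-36 FREE]
Op 5: d = malloc(11) -> d = 15; heap: [0-9 ALLOC][10-14 ALLOC][15-25 ALLOC][26-36 FREE]
Op 6: b = realloc(b, 6) -> b = 0; heap: [0-5 ALLOC][6-9 FREE][10-14 ALLOC][15-25 ALLOC][26-36 FREE]
free(c): c = 10 -> block [10-14 ALLOC]; mark free, coalesce with adjacent free neighbors -> [0-5 ALLOC][6-14 FREE][15-25 ALLOC][26-36 FREE]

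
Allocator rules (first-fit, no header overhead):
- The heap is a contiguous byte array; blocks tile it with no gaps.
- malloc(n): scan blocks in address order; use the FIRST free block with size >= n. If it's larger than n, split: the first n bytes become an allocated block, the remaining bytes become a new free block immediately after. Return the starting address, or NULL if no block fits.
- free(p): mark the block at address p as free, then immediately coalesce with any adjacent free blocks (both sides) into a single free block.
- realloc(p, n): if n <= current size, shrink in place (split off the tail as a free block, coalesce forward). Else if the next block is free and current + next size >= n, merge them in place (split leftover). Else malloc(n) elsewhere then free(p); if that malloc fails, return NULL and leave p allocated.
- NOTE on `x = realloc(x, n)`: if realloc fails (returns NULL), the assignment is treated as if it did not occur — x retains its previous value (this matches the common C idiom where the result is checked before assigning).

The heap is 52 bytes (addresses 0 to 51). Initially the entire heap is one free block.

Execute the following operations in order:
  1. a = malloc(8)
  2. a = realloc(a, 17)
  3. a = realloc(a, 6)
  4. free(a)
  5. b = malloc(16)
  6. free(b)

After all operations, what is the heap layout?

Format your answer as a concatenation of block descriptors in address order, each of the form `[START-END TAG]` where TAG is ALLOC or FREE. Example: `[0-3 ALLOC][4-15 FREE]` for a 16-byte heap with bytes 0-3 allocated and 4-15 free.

Answer: [0-51 FREE]

Derivation:
Op 1: a = malloc(8) -> a = 0; heap: [0-7 ALLOC][8-51 FREE]
Op 2: a = realloc(a, 17) -> a = 0; heap: [0-16 ALLOC][17-51 FREE]
Op 3: a = realloc(a, 6) -> a = 0; heap: [0-5 ALLOC][6-51 FREE]
Op 4: free(a) -> (freed a); heap: [0-51 FREE]
Op 5: b = malloc(16) -> b = 0; heap: [0-15 ALLOC][16-51 FREE]
Op 6: free(b) -> (freed b); heap: [0-51 FREE]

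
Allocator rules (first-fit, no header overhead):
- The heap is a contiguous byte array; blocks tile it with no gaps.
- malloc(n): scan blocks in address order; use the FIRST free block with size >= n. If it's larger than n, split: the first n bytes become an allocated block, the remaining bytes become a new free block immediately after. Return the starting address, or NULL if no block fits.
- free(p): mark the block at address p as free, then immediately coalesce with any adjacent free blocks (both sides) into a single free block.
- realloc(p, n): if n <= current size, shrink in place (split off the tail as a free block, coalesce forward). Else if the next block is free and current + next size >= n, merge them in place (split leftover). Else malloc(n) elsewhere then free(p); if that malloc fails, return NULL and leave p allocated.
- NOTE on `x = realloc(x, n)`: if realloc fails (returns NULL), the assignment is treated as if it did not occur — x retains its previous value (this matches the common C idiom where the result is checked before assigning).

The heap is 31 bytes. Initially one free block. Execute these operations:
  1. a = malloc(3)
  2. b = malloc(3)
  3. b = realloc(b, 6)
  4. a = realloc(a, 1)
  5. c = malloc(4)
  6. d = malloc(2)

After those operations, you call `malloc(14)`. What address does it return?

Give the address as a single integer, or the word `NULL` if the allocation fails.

Op 1: a = malloc(3) -> a = 0; heap: [0-2 ALLOC][3-30 FREE]
Op 2: b = malloc(3) -> b = 3; heap: [0-2 ALLOC][3-5 ALLOC][6-30 FREE]
Op 3: b = realloc(b, 6) -> b = 3; heap: [0-2 ALLOC][3-8 ALLOC][9-30 FREE]
Op 4: a = realloc(a, 1) -> a = 0; heap: [0-0 ALLOC][1-2 FREE][3-8 ALLOC][9-30 FREE]
Op 5: c = malloc(4) -> c = 9; heap: [0-0 ALLOC][1-2 FREE][3-8 ALLOC][9-12 ALLOC][13-30 FREE]
Op 6: d = malloc(2) -> d = 1; heap: [0-0 ALLOC][1-2 ALLOC][3-8 ALLOC][9-12 ALLOC][13-30 FREE]
malloc(14): first-fit scan over [0-0 ALLOC][1-2 ALLOC][3-8 ALLOC][9-12 ALLOC][13-30 FREE] -> 13

Answer: 13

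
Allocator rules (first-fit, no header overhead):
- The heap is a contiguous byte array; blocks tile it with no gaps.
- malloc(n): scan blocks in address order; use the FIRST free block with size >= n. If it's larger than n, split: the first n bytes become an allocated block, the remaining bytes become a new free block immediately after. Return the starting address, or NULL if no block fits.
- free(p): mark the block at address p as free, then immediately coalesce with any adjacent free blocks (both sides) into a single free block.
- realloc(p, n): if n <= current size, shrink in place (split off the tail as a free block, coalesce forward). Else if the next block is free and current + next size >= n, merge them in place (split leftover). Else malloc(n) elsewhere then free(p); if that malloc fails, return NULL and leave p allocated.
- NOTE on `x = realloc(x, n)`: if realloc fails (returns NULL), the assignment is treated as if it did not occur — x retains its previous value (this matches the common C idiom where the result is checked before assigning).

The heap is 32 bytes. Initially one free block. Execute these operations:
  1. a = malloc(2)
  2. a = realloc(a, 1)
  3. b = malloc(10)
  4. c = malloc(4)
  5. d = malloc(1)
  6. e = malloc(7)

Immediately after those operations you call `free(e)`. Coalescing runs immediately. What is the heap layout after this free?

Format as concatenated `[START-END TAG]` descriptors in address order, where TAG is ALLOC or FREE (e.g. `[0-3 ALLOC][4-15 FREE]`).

Op 1: a = malloc(2) -> a = 0; heap: [0-1 ALLOC][2-31 FREE]
Op 2: a = realloc(a, 1) -> a = 0; heap: [0-0 ALLOC][1-31 FREE]
Op 3: b = malloc(10) -> b = 1; heap: [0-0 ALLOC][1-10 ALLOC][11-31 FREE]
Op 4: c = malloc(4) -> c = 11; heap: [0-0 ALLOC][1-10 ALLOC][11-14 ALLOC][15-31 FREE]
Op 5: d = malloc(1) -> d = 15; heap: [0-0 ALLOC][1-10 ALLOC][11-14 ALLOC][15-15 ALLOC][16-31 FREE]
Op 6: e = malloc(7) -> e = 16; heap: [0-0 ALLOC][1-10 ALLOC][11-14 ALLOC][15-15 ALLOC][16-22 ALLOC][23-31 FREE]
free(e): e = 16 -> block [16-22 ALLOC]; mark free, coalesce with adjacent free neighbors -> [0-0 ALLOC][1-10 ALLOC][11-14 ALLOC][15-15 ALLOC][16-31 FREE]

Answer: [0-0 ALLOC][1-10 ALLOC][11-14 ALLOC][15-15 ALLOC][16-31 FREE]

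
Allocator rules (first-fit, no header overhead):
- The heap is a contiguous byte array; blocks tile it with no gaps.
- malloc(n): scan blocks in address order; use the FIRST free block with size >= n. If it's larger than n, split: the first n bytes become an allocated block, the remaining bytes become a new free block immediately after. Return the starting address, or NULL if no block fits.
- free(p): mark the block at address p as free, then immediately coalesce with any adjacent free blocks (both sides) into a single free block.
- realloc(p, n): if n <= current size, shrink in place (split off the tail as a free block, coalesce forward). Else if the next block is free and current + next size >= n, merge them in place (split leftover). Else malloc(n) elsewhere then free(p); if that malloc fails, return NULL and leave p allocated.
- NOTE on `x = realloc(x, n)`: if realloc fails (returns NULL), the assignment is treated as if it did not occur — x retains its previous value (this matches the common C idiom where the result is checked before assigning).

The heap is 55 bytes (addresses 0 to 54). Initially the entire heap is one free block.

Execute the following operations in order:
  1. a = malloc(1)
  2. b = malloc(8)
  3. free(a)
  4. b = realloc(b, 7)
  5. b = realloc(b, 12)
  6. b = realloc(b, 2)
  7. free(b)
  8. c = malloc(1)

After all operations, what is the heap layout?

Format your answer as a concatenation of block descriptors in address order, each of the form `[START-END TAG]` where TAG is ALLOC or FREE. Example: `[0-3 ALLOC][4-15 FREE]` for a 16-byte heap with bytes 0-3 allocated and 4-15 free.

Answer: [0-0 ALLOC][1-54 FREE]

Derivation:
Op 1: a = malloc(1) -> a = 0; heap: [0-0 ALLOC][1-54 FREE]
Op 2: b = malloc(8) -> b = 1; heap: [0-0 ALLOC][1-8 ALLOC][9-54 FREE]
Op 3: free(a) -> (freed a); heap: [0-0 FREE][1-8 ALLOC][9-54 FREE]
Op 4: b = realloc(b, 7) -> b = 1; heap: [0-0 FREE][1-7 ALLOC][8-54 FREE]
Op 5: b = realloc(b, 12) -> b = 1; heap: [0-0 FREE][1-12 ALLOC][13-54 FREE]
Op 6: b = realloc(b, 2) -> b = 1; heap: [0-0 FREE][1-2 ALLOC][3-54 FREE]
Op 7: free(b) -> (freed b); heap: [0-54 FREE]
Op 8: c = malloc(1) -> c = 0; heap: [0-0 ALLOC][1-54 FREE]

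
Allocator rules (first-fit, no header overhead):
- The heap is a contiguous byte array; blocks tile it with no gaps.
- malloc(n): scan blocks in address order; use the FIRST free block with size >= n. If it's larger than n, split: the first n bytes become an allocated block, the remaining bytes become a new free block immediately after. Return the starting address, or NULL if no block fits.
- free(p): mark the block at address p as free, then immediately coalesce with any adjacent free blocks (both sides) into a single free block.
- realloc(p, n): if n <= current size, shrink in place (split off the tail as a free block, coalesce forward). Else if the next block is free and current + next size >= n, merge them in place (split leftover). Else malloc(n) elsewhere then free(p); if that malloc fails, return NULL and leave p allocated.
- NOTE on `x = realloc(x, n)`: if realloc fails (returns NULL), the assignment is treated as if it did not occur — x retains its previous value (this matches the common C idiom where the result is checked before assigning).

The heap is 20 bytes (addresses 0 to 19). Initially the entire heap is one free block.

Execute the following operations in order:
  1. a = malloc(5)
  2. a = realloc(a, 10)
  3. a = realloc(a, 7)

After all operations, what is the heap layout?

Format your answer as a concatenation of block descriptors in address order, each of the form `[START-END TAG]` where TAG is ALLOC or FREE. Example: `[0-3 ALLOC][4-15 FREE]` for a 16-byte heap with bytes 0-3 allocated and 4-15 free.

Op 1: a = malloc(5) -> a = 0; heap: [0-4 ALLOC][5-19 FREE]
Op 2: a = realloc(a, 10) -> a = 0; heap: [0-9 ALLOC][10-19 FREE]
Op 3: a = realloc(a, 7) -> a = 0; heap: [0-6 ALLOC][7-19 FREE]

Answer: [0-6 ALLOC][7-19 FREE]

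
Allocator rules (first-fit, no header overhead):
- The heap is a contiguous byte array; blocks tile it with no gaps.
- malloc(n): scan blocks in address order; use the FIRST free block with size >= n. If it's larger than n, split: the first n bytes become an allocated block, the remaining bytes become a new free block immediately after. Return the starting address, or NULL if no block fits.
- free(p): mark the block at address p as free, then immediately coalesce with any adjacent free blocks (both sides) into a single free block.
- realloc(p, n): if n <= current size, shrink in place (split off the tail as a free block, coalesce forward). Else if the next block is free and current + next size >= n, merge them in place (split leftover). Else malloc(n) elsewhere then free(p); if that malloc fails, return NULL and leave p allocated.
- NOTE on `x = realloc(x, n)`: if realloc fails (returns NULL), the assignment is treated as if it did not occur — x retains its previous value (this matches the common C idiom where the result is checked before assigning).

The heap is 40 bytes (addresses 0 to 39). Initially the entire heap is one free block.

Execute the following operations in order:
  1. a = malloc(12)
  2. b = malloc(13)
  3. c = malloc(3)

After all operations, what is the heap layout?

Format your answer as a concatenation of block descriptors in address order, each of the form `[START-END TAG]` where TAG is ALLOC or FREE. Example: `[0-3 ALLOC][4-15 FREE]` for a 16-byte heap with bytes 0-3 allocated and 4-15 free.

Answer: [0-11 ALLOC][12-24 ALLOC][25-27 ALLOC][28-39 FREE]

Derivation:
Op 1: a = malloc(12) -> a = 0; heap: [0-11 ALLOC][12-39 FREE]
Op 2: b = malloc(13) -> b = 12; heap: [0-11 ALLOC][12-24 ALLOC][25-39 FREE]
Op 3: c = malloc(3) -> c = 25; heap: [0-11 ALLOC][12-24 ALLOC][25-27 ALLOC][28-39 FREE]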